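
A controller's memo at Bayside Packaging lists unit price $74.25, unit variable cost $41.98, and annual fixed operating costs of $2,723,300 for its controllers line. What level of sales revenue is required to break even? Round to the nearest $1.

$6,266,037

Contribution margin per unit = $74.25 − $41.98 = $32.27, a CM ratio of $32.27 ÷ $74.25 = 0.4346.
Break-even revenue = fixed costs × price ÷ CM = $2,723,300 × $74.25 ÷ $32.27 = $6,266,037.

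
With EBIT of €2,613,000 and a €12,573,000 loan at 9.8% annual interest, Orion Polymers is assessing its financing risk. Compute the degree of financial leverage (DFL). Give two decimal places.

1.89

Annual interest charges come to €1,232,154.00.
Degree of financial leverage = EBIT / (EBIT − interest) = €2,613,000 / €1,380,846.00 = 1.8923.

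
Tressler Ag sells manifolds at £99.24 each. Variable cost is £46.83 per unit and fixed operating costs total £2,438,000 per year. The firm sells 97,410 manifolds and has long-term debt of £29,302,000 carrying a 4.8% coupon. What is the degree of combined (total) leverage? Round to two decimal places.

4.05

Total contribution margin = 97,410 × £52.41 = £5,105,258.10.
EBIT = £5,105,258.10 − £2,438,000 = £2,667,258.10. Interest = £1,406,496.00.
DOL = £5,105,258.10 ÷ £2,667,258.10 = 1.9140; DFL = £2,667,258.10 ÷ £1,260,762.10 = 2.1156.
DCL = DOL × DFL = 1.9140 × 2.1156 = 4.0493.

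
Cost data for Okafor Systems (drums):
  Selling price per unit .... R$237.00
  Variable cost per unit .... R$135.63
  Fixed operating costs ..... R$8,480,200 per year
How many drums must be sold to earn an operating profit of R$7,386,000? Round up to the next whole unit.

156,518 drums

Each unit contributes R$237.00 − R$135.63 = R$101.37.
Need Q such that Q × R$101.37 − R$8,480,200 = R$7,386,000, i.e. Q = R$15,866,200 / R$101.37 = 156,517.71 → 156,518.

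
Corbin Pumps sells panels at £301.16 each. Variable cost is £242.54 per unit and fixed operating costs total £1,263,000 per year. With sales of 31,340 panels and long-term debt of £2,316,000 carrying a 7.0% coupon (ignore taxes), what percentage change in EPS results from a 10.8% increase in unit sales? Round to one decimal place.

Contribution at this volume is 31,340 × £58.62 = £1,837,150.80.
Operating income = contribution − fixed costs = £1,837,150.80 − £1,263,000 = £574,150.80.
After interest of £162,120.00, pre-tax earnings = £412,030.80.
DCL = total CM / (EBIT − I) = £1,837,150.80 / £412,030.80 = 4.4588.
%ΔEPS = DCL × %ΔSales = 4.4588 × +10.8% = +48.2%.

+48.2%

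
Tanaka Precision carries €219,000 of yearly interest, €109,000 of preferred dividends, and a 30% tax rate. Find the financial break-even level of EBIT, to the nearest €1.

Preferred dividends are paid after tax, so their pre-tax equivalent is €109,000 ÷ (1 − 0.30) = €155,714.29.
EPS = 0 when EBIT covers interest plus the pre-tax preferred burden: €219,000 + €155,714.29 = €374,714.29.

€374,714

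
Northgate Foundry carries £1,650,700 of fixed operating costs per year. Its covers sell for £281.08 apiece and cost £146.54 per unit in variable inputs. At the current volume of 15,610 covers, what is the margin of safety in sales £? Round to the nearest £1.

£939,028

Unit CM = price − variable cost = £281.08 − £146.54 = £134.54. Break-even units = £1,650,700 ÷ £134.54 = 12,269.21; break-even revenue = 12,269.21 × £281.08 = £3,448,630.56.
Actual sales revenue = 15,610 × £281.08 = £4,387,658.80.
Margin of safety = £4,387,658.80 − £3,448,630.56 = £939,028.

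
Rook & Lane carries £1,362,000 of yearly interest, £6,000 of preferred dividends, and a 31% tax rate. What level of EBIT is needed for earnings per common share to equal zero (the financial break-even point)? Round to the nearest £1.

£1,370,696

Grossing the preferred dividend up to pre-tax terms: £6,000 / (1 − 0.31) = £8,695.65.
EPS = 0 when EBIT covers interest plus the pre-tax preferred burden: £1,362,000 + £8,695.65 = £1,370,695.65.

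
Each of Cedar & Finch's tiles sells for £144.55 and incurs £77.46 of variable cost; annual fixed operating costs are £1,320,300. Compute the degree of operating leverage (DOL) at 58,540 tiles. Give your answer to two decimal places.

1.51

At 58,540 units, contribution = 58,540 × £67.09 = £3,927,448.60.
EBIT = £3,927,448.60 − £1,320,300 = £2,607,148.60.
DOL = contribution ÷ EBIT = £3,927,448.60 ÷ £2,607,148.60 = 1.5064.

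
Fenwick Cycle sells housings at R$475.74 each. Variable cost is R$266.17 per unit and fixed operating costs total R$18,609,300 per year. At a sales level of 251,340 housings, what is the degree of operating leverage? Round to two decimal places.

Contribution at this volume is 251,340 × R$209.57 = R$52,673,323.80.
Operating income = contribution − fixed costs = R$52,673,323.80 − R$18,609,300 = R$34,064,023.80.
Degree of operating leverage = R$52,673,323.80 / R$34,064,023.80 = 1.5463.

1.55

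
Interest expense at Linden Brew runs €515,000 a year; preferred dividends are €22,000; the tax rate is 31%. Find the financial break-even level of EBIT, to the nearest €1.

€546,884

Grossing the preferred dividend up to pre-tax terms: €22,000 / (1 − 0.31) = €31,884.06.
EPS = 0 when EBIT covers interest plus the pre-tax preferred burden: €515,000 + €31,884.06 = €546,884.06.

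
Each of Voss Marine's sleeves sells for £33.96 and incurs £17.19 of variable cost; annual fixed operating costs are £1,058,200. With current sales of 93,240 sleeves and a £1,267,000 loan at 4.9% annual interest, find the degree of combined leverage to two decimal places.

At 93,240 units, contribution = 93,240 × £16.77 = £1,563,634.80.
Subtracting fixed costs: EBIT = £1,563,634.80 − £1,058,200 = £505,434.80. Interest = £62,083.00.
DOL = £1,563,634.80 ÷ £505,434.80 = 3.0936; DFL = £505,434.80 ÷ £443,351.80 = 1.1400.
Combined leverage = 3.0936 × 1.1400 = 3.5267.

3.53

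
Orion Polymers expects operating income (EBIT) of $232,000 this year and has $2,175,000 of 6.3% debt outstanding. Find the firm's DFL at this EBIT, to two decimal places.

2.44

Annual interest charges come to $137,025.00.
DFL = EBIT ÷ (EBIT − I) = $232,000 ÷ ($232,000 − $137,025.00) = $232,000 ÷ $94,975.00 = 2.4427.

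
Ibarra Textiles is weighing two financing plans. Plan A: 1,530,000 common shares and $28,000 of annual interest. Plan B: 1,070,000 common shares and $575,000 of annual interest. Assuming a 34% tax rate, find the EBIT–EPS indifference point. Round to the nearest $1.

$1,847,370

At indifference, (EBIT − 28,000)(1 − t)/1,530,000 = (EBIT − 575,000)(1 − t)/1,070,000.
The (1 − t) factor cancels: (EBIT − 28,000) × 1,070,000 = (EBIT − 575,000) × 1,530,000.
EBIT × (1,530,000 − 1,070,000) = 575,000 × 1,530,000 − 28,000 × 1,070,000 = 849,790,000,000, so EBIT = 849,790,000,000 ÷ 460,000 = 1,847,369.57.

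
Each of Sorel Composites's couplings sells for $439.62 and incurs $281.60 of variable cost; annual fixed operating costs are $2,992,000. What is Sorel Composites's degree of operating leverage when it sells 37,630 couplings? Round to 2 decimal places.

2.01

Contribution at this volume is 37,630 × $158.02 = $5,946,292.60.
EBIT = $5,946,292.60 − $2,992,000 = $2,954,292.60.
So DOL = total CM / EBIT = $5,946,292.60 / $2,954,292.60 = 2.0128.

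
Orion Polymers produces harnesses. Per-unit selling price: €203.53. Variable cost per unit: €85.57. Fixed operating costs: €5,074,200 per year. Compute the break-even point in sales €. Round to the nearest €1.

€8,755,103

CM per unit = €203.53 − €85.57 = €117.96; CM ratio = €117.96 / €203.53 = 0.5796.
Break-even revenue = fixed costs × price ÷ CM = €5,074,200 × €203.53 ÷ €117.96 = €8,755,103.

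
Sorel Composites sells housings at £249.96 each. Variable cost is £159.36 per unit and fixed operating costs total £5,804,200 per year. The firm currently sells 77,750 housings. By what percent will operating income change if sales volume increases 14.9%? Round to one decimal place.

Total contribution margin = 77,750 × £90.60 = £7,044,150.00.
EBIT = £7,044,150.00 − £5,804,200 = £1,239,950.00.
So DOL = total CM / EBIT = £7,044,150.00 / £1,239,950.00 = 5.6810.
So EBIT moves 5.6810 × (+14.9%) = +84.6%.

+84.6%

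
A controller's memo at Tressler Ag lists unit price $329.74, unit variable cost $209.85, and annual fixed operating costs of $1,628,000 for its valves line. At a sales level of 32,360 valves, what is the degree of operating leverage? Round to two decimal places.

Contribution at this volume is 32,360 × $119.89 = $3,879,640.40.
Subtracting fixed costs: EBIT = $3,879,640.40 − $1,628,000 = $2,251,640.40.
So DOL = total CM / EBIT = $3,879,640.40 / $2,251,640.40 = 1.7230.

1.72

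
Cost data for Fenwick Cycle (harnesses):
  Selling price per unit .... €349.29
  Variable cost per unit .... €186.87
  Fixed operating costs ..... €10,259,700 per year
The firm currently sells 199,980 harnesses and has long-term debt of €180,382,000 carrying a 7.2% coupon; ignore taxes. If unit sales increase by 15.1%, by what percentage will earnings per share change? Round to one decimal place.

Contribution at this volume is 199,980 × €162.42 = €32,480,751.60.
Subtracting fixed costs: EBIT = €32,480,751.60 − €10,259,700 = €22,221,051.60.
Interest = €12,987,504.00, so EBIT − I = €9,233,547.60.
Degree of combined leverage = contribution ÷ (EBIT − I) = €32,480,751.60 ÷ €9,233,547.60 = 3.5177.
EPS therefore changes by 3.5177 × (+15.1%) = +53.1%.

+53.1%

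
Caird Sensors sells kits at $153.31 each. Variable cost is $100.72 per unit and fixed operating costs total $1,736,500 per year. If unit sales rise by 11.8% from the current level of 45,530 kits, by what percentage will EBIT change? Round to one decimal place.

Total contribution margin = 45,530 × $52.59 = $2,394,422.70.
Operating income = contribution − fixed costs = $2,394,422.70 − $1,736,500 = $657,922.70.
So DOL = total CM / EBIT = $2,394,422.70 / $657,922.70 = 3.6394.
Operating income changes by 3.6394 × +11.8% = +42.9%.

+42.9%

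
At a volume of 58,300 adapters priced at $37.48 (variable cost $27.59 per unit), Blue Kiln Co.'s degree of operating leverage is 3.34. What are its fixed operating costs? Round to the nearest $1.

$403,956

Total contribution margin = 58,300 × $9.89 = $576,587.00.
Since DOL = CM ÷ EBIT, EBIT = $576,587.00 ÷ 3.34 = $172,630.84.
And FC = contribution − EBIT = $576,587.00 − $172,630.84 = $403,956.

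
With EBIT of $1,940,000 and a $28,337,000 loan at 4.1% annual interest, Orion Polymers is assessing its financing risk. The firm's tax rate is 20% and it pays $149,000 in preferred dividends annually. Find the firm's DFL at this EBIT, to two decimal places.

Interest = $1,161,817.00.
Pre-tax preferred-dividend burden = $149,000 ÷ (1 − 0.20) = $186,250.00.
DFL = EBIT ÷ [EBIT − I − D_p/(1−t)] = $1,940,000 ÷ [$1,940,000 − $1,161,817.00 − $186,250.00] = $1,940,000 ÷ $591,933.00 = 3.2774.

3.28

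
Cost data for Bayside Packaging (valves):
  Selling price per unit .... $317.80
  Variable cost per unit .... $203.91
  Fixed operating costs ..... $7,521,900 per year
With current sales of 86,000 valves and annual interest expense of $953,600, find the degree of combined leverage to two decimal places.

Total contribution margin = 86,000 × $113.89 = $9,794,540.00.
Operating income = contribution − fixed costs = $9,794,540.00 − $7,521,900 = $2,272,640.00. Interest = $953,600.00, so EBIT − I = $1,319,040.00.
DCL = contribution ÷ (EBIT − I) = $9,794,540.00 ÷ $1,319,040.00 = 7.4255.

7.43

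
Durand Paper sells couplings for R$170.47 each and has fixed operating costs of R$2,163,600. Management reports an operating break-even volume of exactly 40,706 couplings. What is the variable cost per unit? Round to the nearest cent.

Contribution per unit must be FC / Q = R$2,163,600 / 40,706 = R$53.1519.
Hence VC = price − CM = R$170.47 − R$53.1519 = R$117.32.

R$117.32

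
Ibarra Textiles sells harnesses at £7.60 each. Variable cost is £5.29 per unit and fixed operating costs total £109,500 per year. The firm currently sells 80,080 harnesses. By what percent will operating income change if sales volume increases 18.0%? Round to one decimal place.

+44.1%

Total contribution margin = 80,080 × £2.31 = £184,984.80.
Operating income = contribution − fixed costs = £184,984.80 − £109,500 = £75,484.80.
So DOL = total CM / EBIT = £184,984.80 / £75,484.80 = 2.4506.
Operating income changes by 2.4506 × +18.0% = +44.1%.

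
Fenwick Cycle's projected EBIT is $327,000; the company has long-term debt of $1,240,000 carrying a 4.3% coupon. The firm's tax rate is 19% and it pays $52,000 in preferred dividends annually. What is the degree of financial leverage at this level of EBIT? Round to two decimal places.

Annual interest charges come to $53,320.00.
Preferred dividends grossed up pre-tax: $52,000 / (1 − 0.19) = $64,197.53.
DFL = EBIT ÷ [EBIT − I − D_p/(1−t)] = $327,000 ÷ [$327,000 − $53,320.00 − $64,197.53] = $327,000 ÷ $209,482.47 = 1.5610.

1.56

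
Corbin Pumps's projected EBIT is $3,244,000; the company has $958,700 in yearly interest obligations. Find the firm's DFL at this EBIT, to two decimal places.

1.42

Annual interest charges come to $958,700.00.
Degree of financial leverage = EBIT / (EBIT − interest) = $3,244,000 / $2,285,300.00 = 1.4195.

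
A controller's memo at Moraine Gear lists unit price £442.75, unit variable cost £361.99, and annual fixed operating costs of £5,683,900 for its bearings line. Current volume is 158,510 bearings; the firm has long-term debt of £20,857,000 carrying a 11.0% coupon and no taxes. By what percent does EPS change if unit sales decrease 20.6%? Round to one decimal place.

Contribution at this volume is 158,510 × £80.76 = £12,801,267.60.
Operating income = contribution − fixed costs = £12,801,267.60 − £5,683,900 = £7,117,367.60.
Interest = £2,294,270.00, so EBIT − I = £4,823,097.60.
Degree of combined leverage = contribution ÷ (EBIT − I) = £12,801,267.60 ÷ £4,823,097.60 = 2.6542.
EPS therefore changes by 2.6542 × (-20.6%) = -54.7%.

-54.7%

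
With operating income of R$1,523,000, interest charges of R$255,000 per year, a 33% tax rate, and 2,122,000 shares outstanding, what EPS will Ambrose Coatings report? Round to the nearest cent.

Interest = R$255,000.00, so EBT = R$1,523,000 − R$255,000.00 = R$1,268,000.00.
Net income = R$1,268,000.00 × (1 − 0.33) = R$849,560.00.
EPS = R$849,560.00 ÷ 2,122,000 = R$0.40.

R$0.40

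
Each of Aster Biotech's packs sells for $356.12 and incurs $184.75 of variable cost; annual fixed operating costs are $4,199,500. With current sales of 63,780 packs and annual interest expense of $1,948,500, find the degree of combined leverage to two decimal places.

2.29

Total contribution margin = 63,780 × $171.37 = $10,929,978.60.
EBIT = $10,929,978.60 − $4,199,500 = $6,730,478.60. Interest = $1,948,500.00.
DOL = $10,929,978.60 ÷ $6,730,478.60 = 1.6240; DFL = $6,730,478.60 ÷ $4,781,978.60 = 1.4075.
DCL = DOL × DFL = 1.6240 × 1.4075 = 2.2858.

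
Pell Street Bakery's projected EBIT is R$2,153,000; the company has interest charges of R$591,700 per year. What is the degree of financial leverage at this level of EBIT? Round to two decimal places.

Interest = R$591,700.00.
DFL = EBIT ÷ (EBIT − I) = R$2,153,000 ÷ (R$2,153,000 − R$591,700.00) = R$2,153,000 ÷ R$1,561,300.00 = 1.3790.

1.38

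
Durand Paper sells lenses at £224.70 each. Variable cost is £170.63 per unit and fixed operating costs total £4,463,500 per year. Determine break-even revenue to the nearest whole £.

£18,549,074

CM per unit = £224.70 − £170.63 = £54.07; CM ratio = £54.07 / £224.70 = 0.2406.
Break-even sales = FC ÷ CM ratio = £4,463,500 × £224.70 / £54.07 = £18,549,074.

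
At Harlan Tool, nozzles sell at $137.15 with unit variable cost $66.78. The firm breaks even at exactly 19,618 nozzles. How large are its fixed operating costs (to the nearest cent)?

$1,380,518.66

Unit CM = price − variable cost = $137.15 − $66.78 = $70.37.
Since BE = FC / CM, FC = 19,618 × $70.37 = $1,380,518.66.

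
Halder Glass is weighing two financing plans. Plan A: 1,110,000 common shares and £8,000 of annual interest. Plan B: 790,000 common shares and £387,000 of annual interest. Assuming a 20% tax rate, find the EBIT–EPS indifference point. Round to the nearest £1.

£1,322,656

At indifference, (EBIT − 8,000)(1 − t)/1,110,000 = (EBIT − 387,000)(1 − t)/790,000.
Cancelling (1 − t) and cross-multiplying: 790,000·(EBIT − 8,000) = 1,110,000·(EBIT − 387,000).
EBIT × (1,110,000 − 790,000) = 387,000 × 1,110,000 − 8,000 × 790,000 = 423,250,000,000, so EBIT = 423,250,000,000 ÷ 320,000 = 1,322,656.25.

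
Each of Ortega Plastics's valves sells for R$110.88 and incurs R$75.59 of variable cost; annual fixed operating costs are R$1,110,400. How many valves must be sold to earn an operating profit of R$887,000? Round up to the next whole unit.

56,600 valves

Unit CM = price − variable cost = R$110.88 − R$75.59 = R$35.29.
Units = (FC + target) / CM = (R$1,110,400 + R$887,000) / R$35.29 = 56,599.60, so 56,600 valves.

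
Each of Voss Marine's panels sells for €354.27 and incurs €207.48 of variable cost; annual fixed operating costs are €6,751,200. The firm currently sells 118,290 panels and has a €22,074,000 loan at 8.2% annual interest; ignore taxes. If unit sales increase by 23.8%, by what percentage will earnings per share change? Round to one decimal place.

+46.9%

At 118,290 units, contribution = 118,290 × €146.79 = €17,363,789.10.
Subtracting fixed costs: EBIT = €17,363,789.10 − €6,751,200 = €10,612,589.10.
Interest = €1,810,068.00, so EBIT − I = €8,802,521.10.
DCL = total CM / (EBIT − I) = €17,363,789.10 / €8,802,521.10 = 1.9726.
%ΔEPS = DCL × %ΔSales = 1.9726 × +23.8% = +46.9%.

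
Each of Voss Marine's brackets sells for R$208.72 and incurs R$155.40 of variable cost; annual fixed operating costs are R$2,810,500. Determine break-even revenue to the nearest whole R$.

Contribution margin per unit = R$208.72 − R$155.40 = R$53.32, a CM ratio of R$53.32 ÷ R$208.72 = 0.2555.
Break-even revenue = fixed costs × price ÷ CM = R$2,810,500 × R$208.72 ÷ R$53.32 = R$11,001,642.

R$11,001,642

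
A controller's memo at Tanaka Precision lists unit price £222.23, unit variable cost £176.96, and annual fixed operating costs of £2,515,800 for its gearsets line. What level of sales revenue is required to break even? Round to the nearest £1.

£12,350,038

Contribution margin per unit = £222.23 − £176.96 = £45.27, a CM ratio of £45.27 ÷ £222.23 = 0.2037.
Break-even sales = FC ÷ CM ratio = £2,515,800 × £222.23 / £45.27 = £12,350,038.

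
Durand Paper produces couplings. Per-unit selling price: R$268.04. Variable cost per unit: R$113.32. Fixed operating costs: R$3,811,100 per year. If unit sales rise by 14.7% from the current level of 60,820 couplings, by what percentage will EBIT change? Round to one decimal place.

+24.7%

Contribution at this volume is 60,820 × R$154.72 = R$9,410,070.40.
Subtracting fixed costs: EBIT = R$9,410,070.40 − R$3,811,100 = R$5,598,970.40.
So DOL = total CM / EBIT = R$9,410,070.40 / R$5,598,970.40 = 1.6807.
Operating income changes by 1.6807 × +14.7% = +24.7%.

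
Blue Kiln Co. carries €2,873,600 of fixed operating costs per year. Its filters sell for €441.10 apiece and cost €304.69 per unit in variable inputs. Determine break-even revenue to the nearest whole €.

CM per unit = €441.10 − €304.69 = €136.41; CM ratio = €136.41 / €441.10 = 0.3092.
Break-even sales = FC ÷ CM ratio = €2,873,600 × €441.10 / €136.41 = €9,292,170.

€9,292,170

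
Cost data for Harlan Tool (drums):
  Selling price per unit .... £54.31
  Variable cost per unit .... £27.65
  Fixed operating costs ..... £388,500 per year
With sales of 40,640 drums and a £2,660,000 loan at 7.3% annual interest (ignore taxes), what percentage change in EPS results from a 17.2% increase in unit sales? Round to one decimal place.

Contribution at this volume is 40,640 × £26.66 = £1,083,462.40.
Subtracting fixed costs: EBIT = £1,083,462.40 − £388,500 = £694,962.40.
After interest of £194,180.00, pre-tax earnings = £500,782.40.
Degree of combined leverage = contribution ÷ (EBIT − I) = £1,083,462.40 ÷ £500,782.40 = 2.1635.
%ΔEPS = DCL × %ΔSales = 2.1635 × +17.2% = +37.2%.

+37.2%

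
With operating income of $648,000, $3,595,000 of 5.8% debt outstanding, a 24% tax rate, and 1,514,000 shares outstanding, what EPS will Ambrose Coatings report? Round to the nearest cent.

$0.22

Pre-tax income = $648,000 − $208,510.00 = $439,490.00.
Net income = $439,490.00 × (1 − 0.24) = $334,012.40.
EPS = $334,012.40 ÷ 1,514,000 = $0.22.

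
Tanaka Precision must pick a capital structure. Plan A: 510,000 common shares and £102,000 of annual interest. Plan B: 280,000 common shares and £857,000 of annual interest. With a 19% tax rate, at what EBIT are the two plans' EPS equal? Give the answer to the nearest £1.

£1,776,130

At indifference, (EBIT − 102,000)(1 − t)/510,000 = (EBIT − 857,000)(1 − t)/280,000.
The (1 − t) factor cancels: (EBIT − 102,000) × 280,000 = (EBIT − 857,000) × 510,000.
Solving, EBIT = (857,000·510,000 − 102,000·280,000) / (510,000 − 280,000) = 408,510,000,000 / 230,000 = 1,776,130.43.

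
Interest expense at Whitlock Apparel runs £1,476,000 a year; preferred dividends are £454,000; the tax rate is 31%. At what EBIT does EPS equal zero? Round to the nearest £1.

Grossing the preferred dividend up to pre-tax terms: £454,000 / (1 − 0.31) = £657,971.01.
EPS = 0 when EBIT covers interest plus the pre-tax preferred burden: £1,476,000 + £657,971.01 = £2,133,971.01.

£2,133,971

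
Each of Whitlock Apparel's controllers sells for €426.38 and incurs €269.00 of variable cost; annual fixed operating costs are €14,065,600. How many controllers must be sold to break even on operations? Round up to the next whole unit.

Unit CM = price − variable cost = €426.38 − €269.00 = €157.38.
Break-even volume = fixed costs ÷ CM per unit = €14,065,600 ÷ €157.38 = 89,373.49, so 89,374 controllers.

89,374 controllers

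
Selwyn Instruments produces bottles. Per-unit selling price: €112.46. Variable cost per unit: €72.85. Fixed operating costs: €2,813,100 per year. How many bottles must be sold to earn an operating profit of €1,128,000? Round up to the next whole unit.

99,498 bottles

Unit CM = price − variable cost = €112.46 − €72.85 = €39.61.
Units = (FC + target) / CM = (€2,813,100 + €1,128,000) / €39.61 = 99,497.60, so 99,498 bottles.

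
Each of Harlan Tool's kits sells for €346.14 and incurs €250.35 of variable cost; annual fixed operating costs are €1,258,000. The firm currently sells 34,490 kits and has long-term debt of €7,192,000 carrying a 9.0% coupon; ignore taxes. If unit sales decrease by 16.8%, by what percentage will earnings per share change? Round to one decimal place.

At 34,490 units, contribution = 34,490 × €95.79 = €3,303,797.10.
Operating income = contribution − fixed costs = €3,303,797.10 − €1,258,000 = €2,045,797.10.
Interest = €647,280.00, so EBIT − I = €1,398,517.10.
Degree of combined leverage = contribution ÷ (EBIT − I) = €3,303,797.10 ÷ €1,398,517.10 = 2.3624.
%ΔEPS = DCL × %ΔSales = 2.3624 × -16.8% = -39.7%.

-39.7%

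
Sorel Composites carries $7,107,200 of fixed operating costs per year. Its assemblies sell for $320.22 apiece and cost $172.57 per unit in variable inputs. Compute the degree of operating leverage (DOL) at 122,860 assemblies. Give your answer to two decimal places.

1.64

Total contribution margin = 122,860 × $147.65 = $18,140,279.00.
EBIT = $18,140,279.00 − $7,107,200 = $11,033,079.00.
Degree of operating leverage = $18,140,279.00 / $11,033,079.00 = 1.6442.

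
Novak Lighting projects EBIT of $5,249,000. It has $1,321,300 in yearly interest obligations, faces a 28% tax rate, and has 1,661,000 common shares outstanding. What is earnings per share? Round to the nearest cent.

Interest = $1,321,300.00, so EBT = $5,249,000 − $1,321,300.00 = $3,927,700.00.
After tax at 28%: net income = $3,927,700.00 × 0.72 = $2,827,944.00.
Per share: $2,827,944.00 / 1,661,000 shares = $1.70.

$1.70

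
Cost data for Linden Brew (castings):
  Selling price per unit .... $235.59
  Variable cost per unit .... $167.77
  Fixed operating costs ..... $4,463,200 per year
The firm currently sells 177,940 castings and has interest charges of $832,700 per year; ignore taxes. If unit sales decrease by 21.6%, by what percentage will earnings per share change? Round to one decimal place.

-38.5%

At 177,940 units, contribution = 177,940 × $67.82 = $12,067,890.80.
EBIT = $12,067,890.80 − $4,463,200 = $7,604,690.80.
Interest = $832,700.00, so EBIT − I = $6,771,990.80.
DCL = total CM / (EBIT − I) = $12,067,890.80 / $6,771,990.80 = 1.7820.
%ΔEPS = DCL × %ΔSales = 1.7820 × -21.6% = -38.5%.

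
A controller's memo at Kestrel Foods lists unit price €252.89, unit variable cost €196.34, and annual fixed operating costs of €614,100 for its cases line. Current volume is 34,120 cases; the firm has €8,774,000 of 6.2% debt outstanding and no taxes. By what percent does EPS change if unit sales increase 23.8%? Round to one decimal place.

At 34,120 units, contribution = 34,120 × €56.55 = €1,929,486.00.
EBIT = €1,929,486.00 − €614,100 = €1,315,386.00.
After interest of €543,988.00, pre-tax earnings = €771,398.00.
Degree of combined leverage = contribution ÷ (EBIT − I) = €1,929,486.00 ÷ €771,398.00 = 2.5013.
%ΔEPS = DCL × %ΔSales = 2.5013 × +23.8% = +59.5%.

+59.5%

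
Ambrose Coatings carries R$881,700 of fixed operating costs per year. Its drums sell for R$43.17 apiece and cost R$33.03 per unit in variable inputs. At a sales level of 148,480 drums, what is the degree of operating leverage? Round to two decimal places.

Contribution at this volume is 148,480 × R$10.14 = R$1,505,587.20.
Operating income = contribution − fixed costs = R$1,505,587.20 − R$881,700 = R$623,887.20.
Degree of operating leverage = R$1,505,587.20 / R$623,887.20 = 2.4132.

2.41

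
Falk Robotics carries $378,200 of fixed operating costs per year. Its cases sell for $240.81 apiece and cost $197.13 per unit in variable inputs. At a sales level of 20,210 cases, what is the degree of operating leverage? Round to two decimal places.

1.75

At 20,210 units, contribution = 20,210 × $43.68 = $882,772.80.
Operating income = contribution − fixed costs = $882,772.80 − $378,200 = $504,572.80.
So DOL = total CM / EBIT = $882,772.80 / $504,572.80 = 1.7495.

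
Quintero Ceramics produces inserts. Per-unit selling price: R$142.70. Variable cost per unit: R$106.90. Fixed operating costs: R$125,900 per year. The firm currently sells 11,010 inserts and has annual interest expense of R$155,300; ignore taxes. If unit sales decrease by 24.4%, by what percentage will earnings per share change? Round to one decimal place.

At 11,010 units, contribution = 11,010 × R$35.80 = R$394,158.00.
Subtracting fixed costs: EBIT = R$394,158.00 − R$125,900 = R$268,258.00.
After interest of R$155,300.00, pre-tax earnings = R$112,958.00.
DCL = total CM / (EBIT − I) = R$394,158.00 / R$112,958.00 = 3.4894.
%ΔEPS = DCL × %ΔSales = 3.4894 × -24.4% = -85.1%.

-85.1%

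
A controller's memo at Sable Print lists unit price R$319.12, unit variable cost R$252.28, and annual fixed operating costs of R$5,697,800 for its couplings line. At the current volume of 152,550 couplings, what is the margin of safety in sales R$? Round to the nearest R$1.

R$21,478,256

Unit CM = price − variable cost = R$319.12 − R$252.28 = R$66.84. Break-even units = R$5,697,800 ÷ R$66.84 = 85,245.36; break-even revenue = 85,245.36 × R$319.12 = R$27,203,499.94.
Actual sales revenue = 152,550 × R$319.12 = R$48,681,756.00.
Margin of safety = R$48,681,756.00 − R$27,203,499.94 = R$21,478,256.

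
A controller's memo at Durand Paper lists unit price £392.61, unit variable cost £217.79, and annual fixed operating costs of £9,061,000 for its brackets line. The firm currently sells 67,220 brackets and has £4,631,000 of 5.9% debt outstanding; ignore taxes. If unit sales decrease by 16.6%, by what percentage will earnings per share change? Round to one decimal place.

Contribution at this volume is 67,220 × £174.82 = £11,751,400.40.
EBIT = £11,751,400.40 − £9,061,000 = £2,690,400.40.
Interest = £273,229.00, so EBIT − I = £2,417,171.40.
DCL = total CM / (EBIT − I) = £11,751,400.40 / £2,417,171.40 = 4.8616.
EPS therefore changes by 4.8616 × (-16.6%) = -80.7%.

-80.7%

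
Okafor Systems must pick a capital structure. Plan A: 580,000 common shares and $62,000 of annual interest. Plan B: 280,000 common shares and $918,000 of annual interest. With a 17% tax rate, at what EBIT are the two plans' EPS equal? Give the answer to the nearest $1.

$1,716,933

Set EPS_A = EPS_B: (EBIT − $62,000)(1 − 0.17) ÷ 580,000 = (EBIT − $918,000)(1 − 0.17) ÷ 280,000.
The (1 − t) factor cancels: (EBIT − 62,000) × 280,000 = (EBIT − 918,000) × 580,000.
EBIT × (580,000 − 280,000) = 918,000 × 580,000 − 62,000 × 280,000 = 515,080,000,000, so EBIT = 515,080,000,000 ÷ 300,000 = 1,716,933.33.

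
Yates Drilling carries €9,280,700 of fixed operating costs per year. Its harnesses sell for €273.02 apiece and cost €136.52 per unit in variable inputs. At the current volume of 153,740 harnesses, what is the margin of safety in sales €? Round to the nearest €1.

€23,411,335

Contribution margin per unit = €273.02 − €136.52 = €136.50. Break-even units = €9,280,700 ÷ €136.50 = 67,990.48; break-even revenue = 67,990.48 × €273.02 = €18,562,759.81.
Actual sales revenue = 153,740 × €273.02 = €41,974,094.80.
Margin of safety = €41,974,094.80 − €18,562,759.81 = €23,411,335.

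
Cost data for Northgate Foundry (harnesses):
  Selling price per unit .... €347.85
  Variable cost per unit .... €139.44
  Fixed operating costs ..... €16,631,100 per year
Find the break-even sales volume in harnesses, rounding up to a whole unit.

79,800 harnesses

Each unit contributes €347.85 − €139.44 = €208.41.
Break-even volume = fixed costs ÷ CM per unit = €16,631,100 ÷ €208.41 = 79,799.91, so 79,800 harnesses.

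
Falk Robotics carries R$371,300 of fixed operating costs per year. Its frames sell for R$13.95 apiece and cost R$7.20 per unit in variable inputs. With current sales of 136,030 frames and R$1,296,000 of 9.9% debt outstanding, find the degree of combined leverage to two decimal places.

2.19

Contribution at this volume is 136,030 × R$6.75 = R$918,202.50.
Operating income = contribution − fixed costs = R$918,202.50 − R$371,300 = R$546,902.50. Interest = R$128,304.00, so EBIT − I = R$418,598.50.
Degree of total leverage = total CM / (EBIT − interest) = R$918,202.50 / R$418,598.50 = 2.1935.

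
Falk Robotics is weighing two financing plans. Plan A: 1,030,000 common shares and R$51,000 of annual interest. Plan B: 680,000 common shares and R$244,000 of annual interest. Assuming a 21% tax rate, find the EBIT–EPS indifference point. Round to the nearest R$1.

R$618,971

Set EPS_A = EPS_B: (EBIT − R$51,000)(1 − 0.21) ÷ 1,030,000 = (EBIT − R$244,000)(1 − 0.21) ÷ 680,000.
Cancelling (1 − t) and cross-multiplying: 680,000·(EBIT − 51,000) = 1,030,000·(EBIT − 244,000).
EBIT × (1,030,000 − 680,000) = 244,000 × 1,030,000 − 51,000 × 680,000 = 216,640,000,000, so EBIT = 216,640,000,000 ÷ 350,000 = 618,971.43.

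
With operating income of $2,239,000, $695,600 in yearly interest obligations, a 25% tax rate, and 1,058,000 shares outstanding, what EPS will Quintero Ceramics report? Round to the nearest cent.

Pre-tax income = $2,239,000 − $695,600.00 = $1,543,400.00.
After tax at 25%: net income = $1,543,400.00 × 0.75 = $1,157,550.00.
EPS = $1,157,550.00 ÷ 1,058,000 = $1.09.

$1.09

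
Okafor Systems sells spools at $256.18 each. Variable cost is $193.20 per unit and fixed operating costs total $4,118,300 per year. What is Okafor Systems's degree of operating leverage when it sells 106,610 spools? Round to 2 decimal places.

Total contribution margin = 106,610 × $62.98 = $6,714,297.80.
EBIT = $6,714,297.80 − $4,118,300 = $2,595,997.80.
Degree of operating leverage = $6,714,297.80 / $2,595,997.80 = 2.5864.

2.59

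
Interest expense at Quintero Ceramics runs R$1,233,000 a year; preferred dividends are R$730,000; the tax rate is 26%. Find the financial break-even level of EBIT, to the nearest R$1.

Preferred dividends are paid after tax, so their pre-tax equivalent is R$730,000 ÷ (1 − 0.26) = R$986,486.49.
EPS = 0 when EBIT covers interest plus the pre-tax preferred burden: R$1,233,000 + R$986,486.49 = R$2,219,486.49.

R$2,219,486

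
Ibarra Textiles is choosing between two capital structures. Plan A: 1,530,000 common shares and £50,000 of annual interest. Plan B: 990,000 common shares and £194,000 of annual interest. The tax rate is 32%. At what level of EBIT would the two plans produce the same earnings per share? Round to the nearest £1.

£458,000

Set EPS_A = EPS_B: (EBIT − £50,000)(1 − 0.32) ÷ 1,530,000 = (EBIT − £194,000)(1 − 0.32) ÷ 990,000.
Cancelling (1 − t) and cross-multiplying: 990,000·(EBIT − 50,000) = 1,530,000·(EBIT − 194,000).
Solving, EBIT = (194,000·1,530,000 − 50,000·990,000) / (1,530,000 − 990,000) = 247,320,000,000 / 540,000 = 458,000.00.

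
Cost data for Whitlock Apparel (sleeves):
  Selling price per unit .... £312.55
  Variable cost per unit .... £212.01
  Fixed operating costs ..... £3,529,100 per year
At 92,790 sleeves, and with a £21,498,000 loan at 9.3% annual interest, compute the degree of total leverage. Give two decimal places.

2.45

At 92,790 units, contribution = 92,790 × £100.54 = £9,329,106.60.
Operating income = contribution − fixed costs = £9,329,106.60 − £3,529,100 = £5,800,006.60. Interest = £1,999,314.00.
DOL = £9,329,106.60 ÷ £5,800,006.60 = 1.6085; DFL = £5,800,006.60 ÷ £3,800,692.60 = 1.5260.
Combined leverage = 1.6085 × 1.5260 = 2.4546.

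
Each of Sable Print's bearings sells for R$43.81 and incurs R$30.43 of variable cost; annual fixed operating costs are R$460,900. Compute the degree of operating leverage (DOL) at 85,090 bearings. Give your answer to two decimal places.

1.68

Contribution at this volume is 85,090 × R$13.38 = R$1,138,504.20.
Subtracting fixed costs: EBIT = R$1,138,504.20 − R$460,900 = R$677,604.20.
Degree of operating leverage = R$1,138,504.20 / R$677,604.20 = 1.6802.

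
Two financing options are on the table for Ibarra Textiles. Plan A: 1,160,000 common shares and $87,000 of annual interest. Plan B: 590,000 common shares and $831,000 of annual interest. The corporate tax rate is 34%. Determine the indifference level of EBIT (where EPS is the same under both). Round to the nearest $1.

$1,601,105

Set EPS_A = EPS_B: (EBIT − $87,000)(1 − 0.34) ÷ 1,160,000 = (EBIT − $831,000)(1 − 0.34) ÷ 590,000.
Cancelling (1 − t) and cross-multiplying: 590,000·(EBIT − 87,000) = 1,160,000·(EBIT − 831,000).
Solving, EBIT = (831,000·1,160,000 − 87,000·590,000) / (1,160,000 − 590,000) = 912,630,000,000 / 570,000 = 1,601,105.26.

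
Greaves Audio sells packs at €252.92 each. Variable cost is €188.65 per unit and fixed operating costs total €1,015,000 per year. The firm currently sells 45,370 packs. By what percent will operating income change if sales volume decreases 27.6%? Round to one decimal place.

Total contribution margin = 45,370 × €64.27 = €2,915,929.90.
Subtracting fixed costs: EBIT = €2,915,929.90 − €1,015,000 = €1,900,929.90.
Degree of operating leverage = €2,915,929.90 / €1,900,929.90 = 1.5339.
%ΔEBIT = DOL × %ΔSales = 1.5339 × -27.6% = -42.3%.

-42.3%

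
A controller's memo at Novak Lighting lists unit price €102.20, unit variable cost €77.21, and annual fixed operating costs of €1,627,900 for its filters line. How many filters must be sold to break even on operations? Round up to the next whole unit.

Unit CM = price − variable cost = €102.20 − €77.21 = €24.99.
Units to break even: €1,627,900 ÷ €24.99 = 65,142.06, rounded up to 65,143.

65,143 filters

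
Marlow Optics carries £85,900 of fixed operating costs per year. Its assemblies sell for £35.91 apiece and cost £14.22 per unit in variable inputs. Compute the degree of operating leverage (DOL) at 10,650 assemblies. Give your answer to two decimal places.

1.59

Contribution at this volume is 10,650 × £21.69 = £230,998.50.
Operating income = contribution − fixed costs = £230,998.50 − £85,900 = £145,098.50.
Degree of operating leverage = £230,998.50 / £145,098.50 = 1.5920.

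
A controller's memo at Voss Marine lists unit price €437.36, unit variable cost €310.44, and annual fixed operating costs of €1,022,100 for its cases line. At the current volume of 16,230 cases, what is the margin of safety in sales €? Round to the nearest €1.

€3,576,247

Contribution margin per unit = €437.36 − €310.44 = €126.92. Break-even units = €1,022,100 ÷ €126.92 = 8,053.10; break-even revenue = 8,053.10 × €437.36 = €3,522,105.70.
Current sales = 16,230 × €437.36 = €7,098,352.80.
Margin of safety = €7,098,352.80 − €3,522,105.70 = €3,576,247.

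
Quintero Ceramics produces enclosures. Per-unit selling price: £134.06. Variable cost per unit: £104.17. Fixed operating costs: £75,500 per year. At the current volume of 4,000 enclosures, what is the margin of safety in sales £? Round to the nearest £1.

Each unit contributes £134.06 − £104.17 = £29.89. Break-even units = £75,500 ÷ £29.89 = 2,525.93; break-even revenue = 2,525.93 × £134.06 = £338,625.96.
Actual sales revenue = 4,000 × £134.06 = £536,240.00.
Margin of safety = £536,240.00 − £338,625.96 = £197,614.

£197,614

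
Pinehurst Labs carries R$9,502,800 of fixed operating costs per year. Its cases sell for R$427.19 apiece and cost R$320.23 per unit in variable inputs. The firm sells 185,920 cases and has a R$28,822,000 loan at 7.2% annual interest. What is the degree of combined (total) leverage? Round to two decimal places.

Contribution at this volume is 185,920 × R$106.96 = R$19,886,003.20.
Subtracting fixed costs: EBIT = R$19,886,003.20 − R$9,502,800 = R$10,383,203.20. Interest = R$2,075,184.00.
DOL = R$19,886,003.20 ÷ R$10,383,203.20 = 1.9152; DFL = R$10,383,203.20 ÷ R$8,308,019.20 = 1.2498.
DCL = DOL × DFL = 1.9152 × 1.2498 = 2.3936.

2.39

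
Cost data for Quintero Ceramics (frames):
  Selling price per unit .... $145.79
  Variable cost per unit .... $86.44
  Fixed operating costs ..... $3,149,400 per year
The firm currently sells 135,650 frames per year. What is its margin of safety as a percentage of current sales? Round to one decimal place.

60.9%

Contribution margin per unit = $145.79 − $86.44 = $59.35. Break-even units = $3,149,400 ÷ $59.35 = 53,064.87; break-even revenue = 53,064.87 × $145.79 = $7,736,327.31.
Actual sales revenue = 135,650 × $145.79 = $19,776,413.50.
Margin of safety = ($19,776,413.50 − $7,736,327.31) ÷ $19,776,413.50 = 60.9%.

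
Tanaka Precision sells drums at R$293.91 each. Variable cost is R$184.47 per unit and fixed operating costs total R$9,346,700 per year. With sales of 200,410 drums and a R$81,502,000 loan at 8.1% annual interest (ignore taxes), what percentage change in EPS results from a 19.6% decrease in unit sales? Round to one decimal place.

At 200,410 units, contribution = 200,410 × R$109.44 = R$21,932,870.40.
EBIT = R$21,932,870.40 − R$9,346,700 = R$12,586,170.40.
After interest of R$6,601,662.00, pre-tax earnings = R$5,984,508.40.
Degree of combined leverage = contribution ÷ (EBIT − I) = R$21,932,870.40 ÷ R$5,984,508.40 = 3.6649.
%ΔEPS = DCL × %ΔSales = 3.6649 × -19.6% = -71.8%.

-71.8%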